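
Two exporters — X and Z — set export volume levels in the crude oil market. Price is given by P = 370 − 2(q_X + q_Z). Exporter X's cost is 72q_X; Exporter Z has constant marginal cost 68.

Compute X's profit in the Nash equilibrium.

4802

Exporter X's profit: π = q_X(370 − 2(q_X + q_Z)) − 72q_X.
∂π/∂q_X = 298 − 4q_X − 2q_Z = 0, so q_X = 74.5 − 0.5q_Z.
By the same steps for Z: q_Z = 75.5 − 0.5q_X.
Substituting the second reaction function into the first: q_X = 74.5 − 0.5(75.5 − 0.5q_X), which gives 0.75q_X = 36.75 ⇒ q_X = 49.
Then q_Z = 75.5 − 0.5·49 = 51.
Price P = 370 − 2·100 = 170.
X's profit: (170 − 72)·49 = 4802.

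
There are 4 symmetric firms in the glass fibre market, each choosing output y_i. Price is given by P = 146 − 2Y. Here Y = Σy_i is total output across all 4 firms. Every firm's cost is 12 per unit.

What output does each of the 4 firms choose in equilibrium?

A representative firm's profit is π_i = y_i(146 − 2Y) − 12y_i, with Y = y_i + Σ_{j≠i} y_j.
First-order condition: 134 − 4y_i − 2Σ_{j≠i} y_j = 0.
In a symmetric equilibrium every firm chooses the same y, so Σ_{j≠i} y_j = 3y. The condition becomes 134 − 10y = 0, giving y = 134/10 = 13.4.

13.4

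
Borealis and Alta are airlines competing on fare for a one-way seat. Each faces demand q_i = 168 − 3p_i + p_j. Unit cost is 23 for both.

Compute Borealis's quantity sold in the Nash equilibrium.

Borealis's profit: π = (p_{Borealis} − 23)(168 − 3p_{Borealis} + p_{Alta}).
∂π/∂p_{Borealis} = 237 − 6p_{Borealis} + p_{Alta} = 0 ⇒ p_{Borealis} = 39.5 + (1/6)p_{Alta}.
Setting p_{Borealis} = p_{Alta} in the reaction function: p_{Borealis} = 39.5 + (1/6)p_{Borealis}, so p_{Borealis} = 39.5 / (5/6) = 47.4.
q_{Borealis} = 168 − 3·47.4 + 47.4 = 73.2.

73.2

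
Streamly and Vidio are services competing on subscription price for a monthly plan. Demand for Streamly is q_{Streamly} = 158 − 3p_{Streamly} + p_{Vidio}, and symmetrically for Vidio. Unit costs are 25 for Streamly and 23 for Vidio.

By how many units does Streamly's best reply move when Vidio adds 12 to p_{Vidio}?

Streamly's profit: π = (p_{Streamly} − 25)(158 − 3p_{Streamly} + p_{Vidio}).
∂π/∂p_{Streamly} = 233 − 6p_{Streamly} + p_{Vidio} = 0 ⇒ p_{Streamly} = 233/6 + (1/6)p_{Vidio}.
The reaction-function slope is 1/6, so a 12-unit rise in p_{Vidio} moves p_{Streamly} by 1/6 × 12 = 2. Streamly's best response rises — the actions are strategic complements.

2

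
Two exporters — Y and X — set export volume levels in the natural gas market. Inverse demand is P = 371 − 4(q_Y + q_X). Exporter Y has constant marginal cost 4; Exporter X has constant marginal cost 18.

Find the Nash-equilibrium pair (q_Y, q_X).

31.75, 28.25

Exporter Y's profit: π = q_Y(371 − 4(q_Y + q_X)) − 4q_Y.
∂π/∂q_Y = 367 − 8q_Y − 4q_X = 0, so q_Y = 45.875 − 0.5q_X.
By the same steps for X: q_X = 44.125 − 0.5q_Y.
Substituting the second reaction function into the first: q_Y = 45.875 − 0.5(44.125 − 0.5q_Y), which gives 0.75q_Y = 23.8125 ⇒ q_Y = 31.75.
Then q_X = 44.125 − 0.5·31.75 = 28.25.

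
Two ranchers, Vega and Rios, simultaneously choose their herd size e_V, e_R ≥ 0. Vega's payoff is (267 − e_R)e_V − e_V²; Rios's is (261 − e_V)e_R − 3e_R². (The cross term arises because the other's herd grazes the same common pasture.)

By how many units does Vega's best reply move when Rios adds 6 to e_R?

-3

Expanding Vega's payoff: 267e_V − e_Re_V − e_V².
∂π/∂e_V = 267 − e_R − 2e_V = 0, so e_V = 133.5 − 0.5e_R.
The reaction-function slope is −0.5, so a 6-unit rise in e_R moves e_V by −0.5 × 6 = −3. Vega's best response falls — the actions are strategic substitutes.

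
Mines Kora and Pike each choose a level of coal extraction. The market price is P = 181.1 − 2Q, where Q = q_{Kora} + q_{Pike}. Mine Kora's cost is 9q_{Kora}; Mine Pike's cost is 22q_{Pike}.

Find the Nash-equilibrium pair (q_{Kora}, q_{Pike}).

30.85, 24.35

Mine Kora's profit: π = q_{Kora}(181.1 − 2(q_{Kora} + q_{Pike})) − 9q_{Kora}.
∂π/∂q_{Kora} = 172.1 − 4q_{Kora} − 2q_{Pike} = 0, so q_{Kora} = 43.025 − 0.5q_{Pike}.
By the same steps for Pike: q_{Pike} = 39.775 − 0.5q_{Kora}.
Plugging q_{Pike} into Kora's best response: q_{Kora} = 43.025 − 0.5(39.775 − 0.5q_{Kora}) ⇒ 0.75q_{Kora} = 23.1375, so q_{Kora} = 30.85.
Then q_{Pike} = 39.775 − 0.5·30.85 = 24.35.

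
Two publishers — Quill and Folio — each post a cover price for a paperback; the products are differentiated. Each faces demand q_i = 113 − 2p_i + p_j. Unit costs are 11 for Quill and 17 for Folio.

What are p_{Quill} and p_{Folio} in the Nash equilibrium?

45.8, 48.2

Quill's profit: π = (p_{Quill} − 11)(113 − 2p_{Quill} + p_{Folio}).
∂π/∂p_{Quill} = 135 − 4p_{Quill} + p_{Folio} = 0 ⇒ p_{Quill} = 33.75 + 0.25p_{Folio}.
Similarly p_{Folio} = 36.75 + 0.25p_{Quill}.
Solving the two reaction functions simultaneously: (1 − (0.25)(0.25))p_{Quill} = 33.75 + 0.25·36.75, so 0.9375p_{Quill} = 42.9375 and p_{Quill} = 45.8.
Then p_{Folio} = 36.75 + 0.25·45.8 = 48.2.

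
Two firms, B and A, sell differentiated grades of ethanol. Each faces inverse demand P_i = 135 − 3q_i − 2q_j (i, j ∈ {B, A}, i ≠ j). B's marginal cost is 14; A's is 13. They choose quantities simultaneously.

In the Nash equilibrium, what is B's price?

59.1875

Firm B's profit: π = q_B(135 − 3q_B − 2q_A) − 14q_B.
∂π/∂q_B = 121 − 6q_B − 2q_A = 0 ⇒ q_B = 121/6 − (1/3)q_A.
Similarly q_A = 61/3 − (1/3)q_B.
Solving the two reaction functions simultaneously: (1 − (−1/3)(−1/3))q_B = 121/6 − (1/3)·(61/3), so (8/9)q_B = 241/18 and q_B = 15.0625.
Then q_A = 61/3 − (1/3)·15.0625 = 15.3125.
P_B = 135 − 3·15.0625 − 2·15.3125 = 59.1875.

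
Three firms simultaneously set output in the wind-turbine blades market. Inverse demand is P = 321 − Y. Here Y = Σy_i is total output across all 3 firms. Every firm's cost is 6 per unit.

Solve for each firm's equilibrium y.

78.75

A representative firm's profit is π_i = y_i(321 − Y) − 6y_i, with Y = y_i + Σ_{j≠i} y_j.
First-order condition: 315 − 2y_i − Σ_{j≠i} y_j = 0.
With identical firms, set every y_j = y: then 315 − 2y − 2y = 0, i.e. y = 315/4 = 78.75.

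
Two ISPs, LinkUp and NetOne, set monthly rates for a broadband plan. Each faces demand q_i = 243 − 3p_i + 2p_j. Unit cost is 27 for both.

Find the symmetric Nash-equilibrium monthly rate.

LinkUp's profit: π = (p_{LinkUp} − 27)(243 − 3p_{LinkUp} + 2p_{NetOne}).
∂π/∂p_{LinkUp} = 324 − 6p_{LinkUp} + 2p_{NetOne} = 0 ⇒ p_{LinkUp} = 54 + (1/3)p_{NetOne}.
The game is symmetric, so in equilibrium p_{NetOne} = p_{LinkUp}: the reaction function gives (2/3)p_{LinkUp} = 54, hence p_{LinkUp} = 81.

81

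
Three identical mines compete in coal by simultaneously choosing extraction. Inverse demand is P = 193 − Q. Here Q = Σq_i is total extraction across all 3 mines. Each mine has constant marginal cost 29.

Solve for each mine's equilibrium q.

A representative mine's profit is π_i = q_i(193 − Q) − 29q_i, with Q = q_i + Σ_{j≠i} q_j.
First-order condition: 164 − 2q_i − Σ_{j≠i} q_j = 0.
With identical mines, set every q_j = q: then 164 − 2q − 2q = 0, i.e. q = 164/4 = 41.

41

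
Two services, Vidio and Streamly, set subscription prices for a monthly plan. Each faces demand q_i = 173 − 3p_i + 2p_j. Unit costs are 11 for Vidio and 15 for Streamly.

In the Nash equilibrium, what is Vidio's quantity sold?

Vidio's profit: π = (p_{Vidio} − 11)(173 − 3p_{Vidio} + 2p_{Streamly}).
∂π/∂p_{Vidio} = 206 − 6p_{Vidio} + 2p_{Streamly} = 0 ⇒ p_{Vidio} = 103/3 + (1/3)p_{Streamly}.
Similarly p_{Streamly} = 109/3 + (1/3)p_{Vidio}.
Solving the two reaction functions simultaneously: (1 − (1/3)(1/3))p_{Vidio} = 103/3 + (1/3)·(109/3), so (8/9)p_{Vidio} = 418/9 and p_{Vidio} = 52.25.
Then p_{Streamly} = 109/3 + (1/3)·52.25 = 53.75.
q_{Vidio} = 173 − 3·52.25 + 2·53.75 = 123.75.

123.75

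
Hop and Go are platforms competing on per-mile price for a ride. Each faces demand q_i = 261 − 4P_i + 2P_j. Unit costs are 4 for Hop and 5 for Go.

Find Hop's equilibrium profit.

Hop's profit: π = (P_{Hop} − 4)(261 − 4P_{Hop} + 2P_{Go}).
∂π/∂P_{Hop} = 277 − 8P_{Hop} + 2P_{Go} = 0 ⇒ P_{Hop} = 34.625 + 0.25P_{Go}.
Similarly P_{Go} = 35.125 + 0.25P_{Hop}.
Solving the two reaction functions simultaneously: (1 − (0.25)(0.25))P_{Hop} = 34.625 + 0.25·35.125, so 0.9375P_{Hop} = 1389/32 and P_{Hop} = 46.3.
Then P_{Go} = 35.125 + 0.25·46.3 = 46.7.
q_{Hop} = 261 − 4·46.3 + 2·46.7 = 169.2.
Profit = (46.3 − 4)·169.2 = 7157.16.

7157.16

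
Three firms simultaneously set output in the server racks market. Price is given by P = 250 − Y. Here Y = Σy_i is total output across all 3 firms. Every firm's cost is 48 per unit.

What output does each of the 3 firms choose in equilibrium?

A representative firm's profit is π_i = y_i(250 − Y) − 48y_i, with Y = y_i + Σ_{j≠i} y_j.
First-order condition: 202 − 2y_i − Σ_{j≠i} y_j = 0.
With identical firms, set every y_j = y: then 202 − 2y − 2y = 0, i.e. y = 202/4 = 50.5.

50.5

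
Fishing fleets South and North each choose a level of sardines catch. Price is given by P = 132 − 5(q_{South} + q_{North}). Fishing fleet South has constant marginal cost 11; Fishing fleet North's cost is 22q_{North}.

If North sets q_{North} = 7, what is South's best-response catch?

Fishing fleet South's profit: π = q_{South}(132 − 5(q_{South} + q_{North})) − 11q_{South}.
∂π/∂q_{South} = 121 − 10q_{South} − 5q_{North} = 0, so q_{South} = 12.1 − 0.5q_{North}.
At q_{North} = 7: q_{South} = 12.1 − 0.5·7 = 8.6.

8.6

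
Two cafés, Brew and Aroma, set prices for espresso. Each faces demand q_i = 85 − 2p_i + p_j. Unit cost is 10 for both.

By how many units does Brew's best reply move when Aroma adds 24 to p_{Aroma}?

Brew's profit: π = (p_{Brew} − 10)(85 − 2p_{Brew} + p_{Aroma}).
∂π/∂p_{Brew} = 105 − 4p_{Brew} + p_{Aroma} = 0 ⇒ p_{Brew} = 26.25 + 0.25p_{Aroma}.
The reaction-function slope is 0.25, so a 24-unit rise in p_{Aroma} moves p_{Brew} by 0.25 × 24 = 6. Brew's best response rises — the actions are strategic complements.

6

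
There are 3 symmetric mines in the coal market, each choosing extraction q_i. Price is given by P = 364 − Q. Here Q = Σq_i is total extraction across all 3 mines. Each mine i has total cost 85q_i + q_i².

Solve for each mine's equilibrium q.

46.5

A representative mine's profit is π_i = q_i(364 − Q) − 85q_i − q_i², with Q = q_i + Σ_{j≠i} q_j.
First-order condition: 279 − 4q_i − Σ_{j≠i} q_j = 0.
With identical mines, set every q_j = q: then 279 − 4q − 2q = 0, i.e. q = 279/6 = 46.5.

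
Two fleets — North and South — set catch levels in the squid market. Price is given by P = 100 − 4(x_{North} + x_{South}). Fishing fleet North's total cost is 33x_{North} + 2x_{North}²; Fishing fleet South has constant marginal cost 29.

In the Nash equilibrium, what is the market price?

58.2

Fishing fleet North's profit: π = x_{North}(100 − 4(x_{North} + x_{South})) − 33x_{North} − 2x_{North}².
∂π/∂x_{North} = 67 − 12x_{North} − 4x_{South} = 0, so x_{North} = 67/12 − (1/3)x_{South}.
For South: ∂π/∂x_{South} = 71 − 8x_{South} − 4x_{North} = 0 ⇒ x_{South} = 8.875 − 0.5x_{North}.
Solving the two reaction functions simultaneously: (1 − (−1/3)(−0.5))x_{North} = 67/12 − (1/3)·8.875, so (5/6)x_{North} = 2.625 and x_{North} = 3.15.
Then x_{South} = 8.875 − 0.5·3.15 = 7.3.
Equilibrium price: P = 100 − 4·10.45 = 58.2.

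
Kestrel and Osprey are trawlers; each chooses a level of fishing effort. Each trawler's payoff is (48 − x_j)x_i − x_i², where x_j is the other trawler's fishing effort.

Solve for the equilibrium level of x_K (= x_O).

Kestrel's payoff is (48 − x_O)x_K − x_K².
∂π/∂x_K = 48 − x_O − 2x_K = 0, so x_K = 24 − 0.5x_O.
By symmetry x_O = x_K; substituting into the reaction function, 1.5x_K = 24 and x_K = 16.

16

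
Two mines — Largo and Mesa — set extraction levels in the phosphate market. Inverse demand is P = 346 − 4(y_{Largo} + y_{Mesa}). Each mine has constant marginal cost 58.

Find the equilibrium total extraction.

Mine Largo's profit: π = y_{Largo}(346 − 4(y_{Largo} + y_{Mesa})) − 58y_{Largo}.
∂π/∂y_{Largo} = 288 − 8y_{Largo} − 4y_{Mesa} = 0, so y_{Largo} = 36 − 0.5y_{Mesa}.
Setting y_{Largo} = y_{Mesa} in the reaction function: y_{Largo} = 36 − 0.5y_{Largo}, so y_{Largo} = 36 / 1.5 = 24.
Total extraction: 24 + 24 = 48.

48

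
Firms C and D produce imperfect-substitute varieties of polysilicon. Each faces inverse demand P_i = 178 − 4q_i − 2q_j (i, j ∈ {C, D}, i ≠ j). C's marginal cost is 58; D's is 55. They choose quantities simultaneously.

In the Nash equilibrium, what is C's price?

105.6

Firm C's profit: π = q_C(178 − 4q_C − 2q_D) − 58q_C.
∂π/∂q_C = 120 − 8q_C − 2q_D = 0 ⇒ q_C = 15 − 0.25q_D.
Similarly q_D = 15.375 − 0.25q_C.
Substituting the second reaction function into the first: q_C = 15 − 0.25(15.375 − 0.25q_C), which gives 0.9375q_C = 357/32 ⇒ q_C = 11.9.
Then q_D = 15.375 − 0.25·11.9 = 12.4.
P_C = 178 − 4·11.9 − 2·12.4 = 105.6.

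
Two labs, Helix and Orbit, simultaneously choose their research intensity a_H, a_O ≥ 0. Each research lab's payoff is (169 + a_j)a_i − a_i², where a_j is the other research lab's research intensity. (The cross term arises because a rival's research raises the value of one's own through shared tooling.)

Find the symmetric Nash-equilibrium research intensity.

169

Helix's payoff is (169 + a_O)a_H − a_H².
∂π/∂a_H = 169 + a_O − 2a_H = 0, so a_H = 84.5 + 0.5a_O.
By symmetry a_O = a_H; substituting into the reaction function, 0.5a_H = 84.5 and a_H = 169.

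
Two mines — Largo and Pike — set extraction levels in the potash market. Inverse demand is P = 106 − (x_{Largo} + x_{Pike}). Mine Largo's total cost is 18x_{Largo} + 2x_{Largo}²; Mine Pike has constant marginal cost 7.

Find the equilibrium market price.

Mine Largo's profit: π = x_{Largo}(106 − (x_{Largo} + x_{Pike})) − 18x_{Largo} − 2x_{Largo}².
∂π/∂x_{Largo} = 88 − 6x_{Largo} − x_{Pike} = 0, so x_{Largo} = 44/3 − (1/6)x_{Pike}.
For Pike: ∂π/∂x_{Pike} = 99 − 2x_{Pike} − x_{Largo} = 0 ⇒ x_{Pike} = 49.5 − 0.5x_{Largo}.
Plugging x_{Pike} into Largo's best response: x_{Largo} = 44/3 − (1/6)(49.5 − 0.5x_{Largo}) ⇒ (11/12)x_{Largo} = 77/12, so x_{Largo} = 7.
Then x_{Pike} = 49.5 − 0.5·7 = 46.
Equilibrium price: P = 106 − 53 = 53.

53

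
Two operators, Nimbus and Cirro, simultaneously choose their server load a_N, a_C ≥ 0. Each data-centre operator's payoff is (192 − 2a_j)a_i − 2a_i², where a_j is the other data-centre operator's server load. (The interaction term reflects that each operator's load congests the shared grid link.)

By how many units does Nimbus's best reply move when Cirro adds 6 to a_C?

Nimbus's payoff is (192 − 2a_C)a_N − 2a_N².
∂π/∂a_N = 192 − 2a_C − 4a_N = 0, so a_N = 48 − 0.5a_C.
The reaction-function slope is −0.5, so a 6-unit rise in a_C moves a_N by −0.5 × 6 = −3. Nimbus's best response falls — the actions are strategic substitutes.

-3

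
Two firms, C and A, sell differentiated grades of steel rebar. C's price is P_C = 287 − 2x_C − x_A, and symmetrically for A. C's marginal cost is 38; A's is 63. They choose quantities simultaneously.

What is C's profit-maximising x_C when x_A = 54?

48.75

Firm C's profit: π = x_C(287 − 2x_C − x_A) − 38x_C.
∂π/∂x_C = 249 − 4x_C − x_A = 0 ⇒ x_C = 62.25 − 0.25x_A.
At x_A = 54: x_C = 62.25 − 0.25·54 = 48.75.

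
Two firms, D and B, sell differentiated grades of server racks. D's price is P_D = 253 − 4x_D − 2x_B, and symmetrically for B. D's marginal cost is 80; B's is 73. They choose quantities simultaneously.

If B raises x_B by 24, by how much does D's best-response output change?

Firm D's profit: π = x_D(253 − 4x_D − 2x_B) − 80x_D.
∂π/∂x_D = 173 − 8x_D − 2x_B = 0 ⇒ x_D = 21.625 − 0.25x_B.
The reaction-function slope is −0.25, so a 24-unit rise in x_B moves x_D by −0.25 × 24 = −6. D's best response falls — the actions are strategic substitutes.

-6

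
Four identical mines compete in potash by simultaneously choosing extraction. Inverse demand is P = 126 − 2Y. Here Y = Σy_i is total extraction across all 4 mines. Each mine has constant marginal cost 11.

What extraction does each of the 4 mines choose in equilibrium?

11.5

A representative mine's profit is π_i = y_i(126 − 2Y) − 11y_i, with Y = y_i + Σ_{j≠i} y_j.
First-order condition: 115 − 4y_i − 2Σ_{j≠i} y_j = 0.
In a symmetric equilibrium every mine chooses the same y, so Σ_{j≠i} y_j = 3y. The condition becomes 115 − 10y = 0, giving y = 115/10 = 11.5.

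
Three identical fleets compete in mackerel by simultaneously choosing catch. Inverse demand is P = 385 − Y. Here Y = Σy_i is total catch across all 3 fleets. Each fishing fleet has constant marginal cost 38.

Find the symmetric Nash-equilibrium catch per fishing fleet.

86.75

A representative fishing fleet's profit is π_i = y_i(385 − Y) − 38y_i, with Y = y_i + Σ_{j≠i} y_j.
First-order condition: 347 − 2y_i − Σ_{j≠i} y_j = 0.
With identical fishing fleets, set every y_j = y: then 347 − 2y − 2y = 0, i.e. y = 347/4 = 86.75.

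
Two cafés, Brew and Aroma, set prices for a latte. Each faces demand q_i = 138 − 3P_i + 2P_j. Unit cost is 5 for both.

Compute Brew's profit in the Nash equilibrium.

3316.6875

Brew's profit: π = (P_{Brew} − 5)(138 − 3P_{Brew} + 2P_{Aroma}).
∂π/∂P_{Brew} = 153 − 6P_{Brew} + 2P_{Aroma} = 0 ⇒ P_{Brew} = 25.5 + (1/3)P_{Aroma}.
The game is symmetric, so in equilibrium P_{Aroma} = P_{Brew}: the reaction function gives (2/3)P_{Brew} = 25.5, hence P_{Brew} = 38.25.
q_{Brew} = 138 − 3·38.25 + 2·38.25 = 99.75.
Profit = (38.25 − 5)·99.75 = 3316.6875.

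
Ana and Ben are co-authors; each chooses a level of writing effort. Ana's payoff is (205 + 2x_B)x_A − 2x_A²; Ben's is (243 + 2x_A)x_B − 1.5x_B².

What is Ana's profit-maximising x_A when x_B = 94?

Expanding Ana's payoff: 205x_A + 2x_Bx_A − 2x_A².
∂π/∂x_A = 205 + 2x_B − 4x_A = 0, so x_A = 51.25 + 0.5x_B.
At x_B = 94: x_A = 51.25 + 0.5·94 = 98.25.

98.25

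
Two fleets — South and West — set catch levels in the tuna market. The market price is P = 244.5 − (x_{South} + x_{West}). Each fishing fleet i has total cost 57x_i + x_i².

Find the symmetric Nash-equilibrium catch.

Fishing fleet South's profit: π = x_{South}(244.5 − (x_{South} + x_{West})) − 57x_{South} − x_{South}².
∂π/∂x_{South} = 187.5 − 4x_{South} − x_{West} = 0, so x_{South} = 46.875 − 0.25x_{West}.
Setting x_{South} = x_{West} in the reaction function: x_{South} = 46.875 − 0.25x_{South}, so x_{South} = 46.875 / 1.25 = 37.5.

37.5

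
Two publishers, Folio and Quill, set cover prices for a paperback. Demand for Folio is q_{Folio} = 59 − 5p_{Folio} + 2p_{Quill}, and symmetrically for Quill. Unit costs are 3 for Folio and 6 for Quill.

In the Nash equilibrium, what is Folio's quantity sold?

32.8125

Folio's profit: π = (p_{Folio} − 3)(59 − 5p_{Folio} + 2p_{Quill}).
∂π/∂p_{Folio} = 74 − 10p_{Folio} + 2p_{Quill} = 0 ⇒ p_{Folio} = 7.4 + 0.2p_{Quill}.
Similarly p_{Quill} = 8.9 + 0.2p_{Folio}.
Solving the two reaction functions simultaneously: (1 − (0.2)(0.2))p_{Folio} = 7.4 + 0.2·8.9, so 0.96p_{Folio} = 9.18 and p_{Folio} = 9.5625.
Then p_{Quill} = 8.9 + 0.2·9.5625 = 10.8125.
q_{Folio} = 59 − 5·9.5625 + 2·10.8125 = 32.8125.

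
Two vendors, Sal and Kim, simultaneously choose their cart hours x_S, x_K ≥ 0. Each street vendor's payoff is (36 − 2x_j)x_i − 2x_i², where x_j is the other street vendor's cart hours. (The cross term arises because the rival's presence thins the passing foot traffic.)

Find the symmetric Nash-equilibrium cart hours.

6

Sal's payoff is (36 − 2x_K)x_S − 2x_S².
∂π/∂x_S = 36 − 2x_K − 4x_S = 0, so x_S = 9 − 0.5x_K.
By symmetry x_K = x_S; substituting into the reaction function, 1.5x_S = 9 and x_S = 6.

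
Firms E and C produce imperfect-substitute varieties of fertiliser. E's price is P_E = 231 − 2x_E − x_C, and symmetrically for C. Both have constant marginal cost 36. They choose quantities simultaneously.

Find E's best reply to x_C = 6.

Firm E's profit: π = x_E(231 − 2x_E − x_C) − 36x_E.
∂π/∂x_E = 195 − 4x_E − x_C = 0 ⇒ x_E = 48.75 − 0.25x_C.
At x_C = 6: x_E = 48.75 − 0.25·6 = 47.25.

47.25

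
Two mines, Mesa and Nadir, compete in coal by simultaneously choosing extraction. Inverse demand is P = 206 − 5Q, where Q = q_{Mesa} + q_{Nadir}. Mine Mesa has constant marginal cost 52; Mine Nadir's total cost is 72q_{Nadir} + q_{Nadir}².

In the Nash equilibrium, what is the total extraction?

18.4

Mine Mesa's profit: π = q_{Mesa}(206 − 5(q_{Mesa} + q_{Nadir})) − 52q_{Mesa}.
∂π/∂q_{Mesa} = 154 − 10q_{Mesa} − 5q_{Nadir} = 0, so q_{Mesa} = 15.4 − 0.5q_{Nadir}.
For Nadir: ∂π/∂q_{Nadir} = 134 − 12q_{Nadir} − 5q_{Mesa} = 0 ⇒ q_{Nadir} = 67/6 − (5/12)q_{Mesa}.
Solving the two reaction functions simultaneously: (1 − (−0.5)(−5/12))q_{Mesa} = 15.4 − 0.5·(67/6), so (19/24)q_{Mesa} = 589/60 and q_{Mesa} = 12.4.
Then q_{Nadir} = 67/6 − (5/12)·12.4 = 6.
Total extraction: 12.4 + 6 = 18.4.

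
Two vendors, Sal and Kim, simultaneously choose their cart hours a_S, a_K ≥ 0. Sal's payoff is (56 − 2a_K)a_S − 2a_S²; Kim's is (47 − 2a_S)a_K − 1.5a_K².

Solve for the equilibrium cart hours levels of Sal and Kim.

9.25, 9.5

Expanding Sal's payoff: 56a_S − 2a_Ka_S − 2a_S².
∂π/∂a_S = 56 − 2a_K − 4a_S = 0, so a_S = 14 − 0.5a_K.
Likewise for Kim: a_K = 47/3 − (2/3)a_S.
Substituting the second reaction function into the first: a_S = 14 − 0.5(47/3 − (2/3)a_S), which gives (2/3)a_S = 37/6 ⇒ a_S = 9.25.
Then a_K = 47/3 − (2/3)·9.25 = 9.5.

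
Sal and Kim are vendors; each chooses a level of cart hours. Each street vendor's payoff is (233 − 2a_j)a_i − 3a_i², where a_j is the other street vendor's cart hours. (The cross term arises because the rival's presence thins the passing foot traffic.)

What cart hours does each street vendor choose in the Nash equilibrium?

29.125

Sal's payoff is (233 − 2a_K)a_S − 3a_S².
∂π/∂a_S = 233 − 2a_K − 6a_S = 0, so a_S = 233/6 − (1/3)a_K.
The game is symmetric, so in equilibrium a_K = a_S: the reaction function gives (4/3)a_S = 233/6, hence a_S = 29.125.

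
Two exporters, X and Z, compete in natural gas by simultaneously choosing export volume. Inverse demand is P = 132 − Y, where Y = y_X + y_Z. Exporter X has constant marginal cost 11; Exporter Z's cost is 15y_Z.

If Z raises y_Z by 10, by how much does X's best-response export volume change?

-5

Exporter X's profit: π = y_X(132 − (y_X + y_Z)) − 11y_X.
∂π/∂y_X = 121 − 2y_X − y_Z = 0, so y_X = 60.5 − 0.5y_Z.
The reaction-function slope is −0.5, so a 10-unit rise in y_Z moves y_X by −0.5 × 10 = −5. X's best response falls — the actions are strategic substitutes.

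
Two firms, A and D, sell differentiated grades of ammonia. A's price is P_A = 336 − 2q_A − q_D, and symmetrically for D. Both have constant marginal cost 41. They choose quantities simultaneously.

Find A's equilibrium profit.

6962

Firm A's profit: π = q_A(336 − 2q_A − q_D) − 41q_A.
∂π/∂q_A = 295 − 4q_A − q_D = 0 ⇒ q_A = 73.75 − 0.25q_D.
Setting q_A = q_D in the reaction function: q_A = 73.75 − 0.25q_A, so q_A = 73.75 / 1.25 = 59.
P_A = 336 − 2·59 − 59 = 159.
Profit = (159 − 41)·59 = 6962.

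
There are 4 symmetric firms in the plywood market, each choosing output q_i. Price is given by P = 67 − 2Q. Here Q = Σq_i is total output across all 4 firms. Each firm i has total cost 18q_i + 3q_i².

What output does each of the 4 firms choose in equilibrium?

A representative firm's profit is π_i = q_i(67 − 2Q) − 18q_i − 3q_i², with Q = q_i + Σ_{j≠i} q_j.
First-order condition: 49 − 10q_i − 2Σ_{j≠i} q_j = 0.
With identical firms, set every q_j = q: then 49 − 10q − 6q = 0, i.e. q = 49/16 = 3.0625.

3.0625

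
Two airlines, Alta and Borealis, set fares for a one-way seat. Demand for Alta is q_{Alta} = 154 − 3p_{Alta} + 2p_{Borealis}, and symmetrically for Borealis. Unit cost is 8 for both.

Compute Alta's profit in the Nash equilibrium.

3996.75

Alta's profit: π = (p_{Alta} − 8)(154 − 3p_{Alta} + 2p_{Borealis}).
∂π/∂p_{Alta} = 178 − 6p_{Alta} + 2p_{Borealis} = 0 ⇒ p_{Alta} = 89/3 + (1/3)p_{Borealis}.
Setting p_{Alta} = p_{Borealis} in the reaction function: p_{Alta} = 89/3 + (1/3)p_{Alta}, so p_{Alta} = (89/3) / (2/3) = 44.5.
q_{Alta} = 154 − 3·44.5 + 2·44.5 = 109.5.
Profit = (44.5 − 8)·109.5 = 3996.75.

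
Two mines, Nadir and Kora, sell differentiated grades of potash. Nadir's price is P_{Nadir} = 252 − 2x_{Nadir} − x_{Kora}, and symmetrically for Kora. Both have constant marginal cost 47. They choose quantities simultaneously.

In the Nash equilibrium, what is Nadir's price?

Mine Nadir's profit: π = x_{Nadir}(252 − 2x_{Nadir} − x_{Kora}) − 47x_{Nadir}.
∂π/∂x_{Nadir} = 205 − 4x_{Nadir} − x_{Kora} = 0 ⇒ x_{Nadir} = 51.25 − 0.25x_{Kora}.
Setting x_{Nadir} = x_{Kora} in the reaction function: x_{Nadir} = 51.25 − 0.25x_{Nadir}, so x_{Nadir} = 51.25 / 1.25 = 41.
P_{Nadir} = 252 − 2·41 − 41 = 129.

129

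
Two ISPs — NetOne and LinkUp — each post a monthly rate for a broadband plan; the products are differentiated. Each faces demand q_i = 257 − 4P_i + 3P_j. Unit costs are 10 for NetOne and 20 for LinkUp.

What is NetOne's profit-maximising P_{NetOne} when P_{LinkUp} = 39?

NetOne's profit: π = (P_{NetOne} − 10)(257 − 4P_{NetOne} + 3P_{LinkUp}).
∂π/∂P_{NetOne} = 297 − 8P_{NetOne} + 3P_{LinkUp} = 0 ⇒ P_{NetOne} = 37.125 + 0.375P_{LinkUp}.
At P_{LinkUp} = 39: P_{NetOne} = 37.125 + 0.375·39 = 51.75.

51.75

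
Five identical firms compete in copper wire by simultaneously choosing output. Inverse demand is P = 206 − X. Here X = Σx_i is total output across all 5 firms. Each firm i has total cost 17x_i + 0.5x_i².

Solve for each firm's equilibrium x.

A representative firm's profit is π_i = x_i(206 − X) − 17x_i − 0.5x_i², with X = x_i + Σ_{j≠i} x_j.
First-order condition: 189 − 3x_i − Σ_{j≠i} x_j = 0.
With identical firms, set every x_j = x: then 189 − 3x − 4x = 0, i.e. x = 189/7 = 27.

27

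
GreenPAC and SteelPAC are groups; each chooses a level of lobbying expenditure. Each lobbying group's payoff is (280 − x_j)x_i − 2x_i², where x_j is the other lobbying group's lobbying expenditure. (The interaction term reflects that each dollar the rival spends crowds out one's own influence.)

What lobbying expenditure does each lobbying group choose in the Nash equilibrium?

GreenPAC's payoff is (280 − x_S)x_G − 2x_G².
∂π/∂x_G = 280 − x_S − 4x_G = 0, so x_G = 70 − 0.25x_S.
Setting x_G = x_S in the reaction function: x_G = 70 − 0.25x_G, so x_G = 70 / 1.25 = 56.

56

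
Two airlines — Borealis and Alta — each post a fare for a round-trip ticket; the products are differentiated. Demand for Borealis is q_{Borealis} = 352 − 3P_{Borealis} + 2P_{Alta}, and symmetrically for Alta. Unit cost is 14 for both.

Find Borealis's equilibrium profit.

Borealis's profit: π = (P_{Borealis} − 14)(352 − 3P_{Borealis} + 2P_{Alta}).
∂π/∂P_{Borealis} = 394 − 6P_{Borealis} + 2P_{Alta} = 0 ⇒ P_{Borealis} = 197/3 + (1/3)P_{Alta}.
The game is symmetric, so in equilibrium P_{Alta} = P_{Borealis}: the reaction function gives (2/3)P_{Borealis} = 197/3, hence P_{Borealis} = 98.5.
q_{Borealis} = 352 − 3·98.5 + 2·98.5 = 253.5.
Profit = (98.5 − 14)·253.5 = 21420.75.

21420.75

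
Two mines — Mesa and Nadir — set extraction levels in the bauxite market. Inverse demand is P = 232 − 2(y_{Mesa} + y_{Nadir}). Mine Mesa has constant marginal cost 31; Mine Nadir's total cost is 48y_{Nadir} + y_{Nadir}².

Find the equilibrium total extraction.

58.6

Mine Mesa's profit: π = y_{Mesa}(232 − 2(y_{Mesa} + y_{Nadir})) − 31y_{Mesa}.
∂π/∂y_{Mesa} = 201 − 4y_{Mesa} − 2y_{Nadir} = 0, so y_{Mesa} = 50.25 − 0.5y_{Nadir}.
For Nadir: ∂π/∂y_{Nadir} = 184 − 6y_{Nadir} − 2y_{Mesa} = 0 ⇒ y_{Nadir} = 92/3 − (1/3)y_{Mesa}.
Substituting the second reaction function into the first: y_{Mesa} = 50.25 − 0.5(92/3 − (1/3)y_{Mesa}), which gives (5/6)y_{Mesa} = 419/12 ⇒ y_{Mesa} = 41.9.
Then y_{Nadir} = 92/3 − (1/3)·41.9 = 16.7.
Total extraction: 41.9 + 16.7 = 58.6.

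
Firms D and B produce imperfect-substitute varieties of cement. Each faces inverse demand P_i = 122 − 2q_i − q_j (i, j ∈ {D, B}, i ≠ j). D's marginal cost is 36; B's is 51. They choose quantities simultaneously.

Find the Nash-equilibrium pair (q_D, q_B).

18.2, 13.2

Firm D's profit: π = q_D(122 − 2q_D − q_B) − 36q_D.
∂π/∂q_D = 86 − 4q_D − q_B = 0 ⇒ q_D = 21.5 − 0.25q_B.
Similarly q_B = 17.75 − 0.25q_D.
Solving the two reaction functions simultaneously: (1 − (−0.25)(−0.25))q_D = 21.5 − 0.25·17.75, so 0.9375q_D = 17.0625 and q_D = 18.2.
Then q_B = 17.75 − 0.25·18.2 = 13.2.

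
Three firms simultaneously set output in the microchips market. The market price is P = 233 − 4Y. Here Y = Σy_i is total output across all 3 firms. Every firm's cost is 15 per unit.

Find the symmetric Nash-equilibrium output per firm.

13.625

A representative firm's profit is π_i = y_i(233 − 4Y) − 15y_i, with Y = y_i + Σ_{j≠i} y_j.
First-order condition: 218 − 8y_i − 4Σ_{j≠i} y_j = 0.
With identical firms, set every y_j = y: then 218 − 8y − 8y = 0, i.e. y = 218/16 = 13.625.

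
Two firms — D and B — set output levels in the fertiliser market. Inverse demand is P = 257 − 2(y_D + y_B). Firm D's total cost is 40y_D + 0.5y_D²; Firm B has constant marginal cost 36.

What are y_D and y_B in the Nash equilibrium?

26.625, 41.9375

Firm D's profit: π = y_D(257 − 2(y_D + y_B)) − 40y_D − 0.5y_D².
∂π/∂y_D = 217 − 5y_D − 2y_B = 0, so y_D = 43.4 − 0.4y_B.
For B: ∂π/∂y_B = 221 − 4y_B − 2y_D = 0 ⇒ y_B = 55.25 − 0.5y_D.
Plugging y_B into D's best response: y_D = 43.4 − 0.4(55.25 − 0.5y_D) ⇒ 0.8y_D = 21.3, so y_D = 26.625.
Then y_B = 55.25 − 0.5·26.625 = 41.9375.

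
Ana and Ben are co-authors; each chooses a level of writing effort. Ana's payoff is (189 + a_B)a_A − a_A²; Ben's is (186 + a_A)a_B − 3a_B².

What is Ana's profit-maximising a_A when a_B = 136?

Expanding Ana's payoff: 189a_A + a_Ba_A − a_A².
∂π/∂a_A = 189 + a_B − 2a_A = 0, so a_A = 94.5 + 0.5a_B.
At a_B = 136: a_A = 94.5 + 0.5·136 = 162.5.

162.5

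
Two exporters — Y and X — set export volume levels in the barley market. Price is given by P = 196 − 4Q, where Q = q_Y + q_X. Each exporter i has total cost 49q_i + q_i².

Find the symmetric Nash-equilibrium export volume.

Exporter Y's profit: π = q_Y(196 − 4(q_Y + q_X)) − 49q_Y − q_Y².
∂π/∂q_Y = 147 − 10q_Y − 4q_X = 0, so q_Y = 14.7 − 0.4q_X.
By symmetry q_X = q_Y; substituting into the reaction function, 1.4q_Y = 14.7 and q_Y = 10.5.

10.5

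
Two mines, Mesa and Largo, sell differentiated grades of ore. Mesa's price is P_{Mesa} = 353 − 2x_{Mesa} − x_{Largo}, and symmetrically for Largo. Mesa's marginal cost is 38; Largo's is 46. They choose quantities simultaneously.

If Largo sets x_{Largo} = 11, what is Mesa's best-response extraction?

Mine Mesa's profit: π = x_{Mesa}(353 − 2x_{Mesa} − x_{Largo}) − 38x_{Mesa}.
∂π/∂x_{Mesa} = 315 − 4x_{Mesa} − x_{Largo} = 0 ⇒ x_{Mesa} = 78.75 − 0.25x_{Largo}.
At x_{Largo} = 11: x_{Mesa} = 78.75 − 0.25·11 = 76.

76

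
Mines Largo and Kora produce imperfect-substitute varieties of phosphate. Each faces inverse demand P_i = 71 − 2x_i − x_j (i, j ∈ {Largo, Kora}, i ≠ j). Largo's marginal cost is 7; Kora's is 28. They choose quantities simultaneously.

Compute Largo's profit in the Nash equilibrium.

403.28

Mine Largo's profit: π = x_{Largo}(71 − 2x_{Largo} − x_{Kora}) − 7x_{Largo}.
∂π/∂x_{Largo} = 64 − 4x_{Largo} − x_{Kora} = 0 ⇒ x_{Largo} = 16 − 0.25x_{Kora}.
Similarly x_{Kora} = 10.75 − 0.25x_{Largo}.
Substituting the second reaction function into the first: x_{Largo} = 16 − 0.25(10.75 − 0.25x_{Largo}), which gives 0.9375x_{Largo} = 13.3125 ⇒ x_{Largo} = 14.2.
Then x_{Kora} = 10.75 − 0.25·14.2 = 7.2.
P_{Largo} = 71 − 2·14.2 − 7.2 = 35.4.
Profit = (35.4 − 7)·14.2 = 403.28.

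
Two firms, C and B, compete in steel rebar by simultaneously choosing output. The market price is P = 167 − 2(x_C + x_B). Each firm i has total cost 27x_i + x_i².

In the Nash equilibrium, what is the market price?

97

Firm C's profit: π = x_C(167 − 2(x_C + x_B)) − 27x_C − x_C².
∂π/∂x_C = 140 − 6x_C − 2x_B = 0, so x_C = 70/3 − (1/3)x_B.
The game is symmetric, so in equilibrium x_B = x_C: the reaction function gives (4/3)x_C = 70/3, hence x_C = 17.5.
Equilibrium price: P = 167 − 2·35 = 97.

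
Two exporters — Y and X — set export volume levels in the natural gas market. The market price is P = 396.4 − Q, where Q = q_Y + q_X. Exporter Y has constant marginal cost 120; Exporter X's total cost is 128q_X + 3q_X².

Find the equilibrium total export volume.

Exporter Y's profit: π = q_Y(396.4 − (q_Y + q_X)) − 120q_Y.
∂π/∂q_Y = 276.4 − 2q_Y − q_X = 0, so q_Y = 138.2 − 0.5q_X.
For X: ∂π/∂q_X = 268.4 − 8q_X − q_Y = 0 ⇒ q_X = 33.55 − 0.125q_Y.
Plugging q_X into Y's best response: q_Y = 138.2 − 0.5(33.55 − 0.125q_Y) ⇒ 0.9375q_Y = 121.425, so q_Y = 129.52.
Then q_X = 33.55 − 0.125·129.52 = 17.36.
Total export volume: 129.52 + 17.36 = 146.88.

146.88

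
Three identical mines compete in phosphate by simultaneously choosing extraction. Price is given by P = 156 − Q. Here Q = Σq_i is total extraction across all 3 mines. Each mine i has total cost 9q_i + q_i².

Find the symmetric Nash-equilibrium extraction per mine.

24.5

A representative mine's profit is π_i = q_i(156 − Q) − 9q_i − q_i², with Q = q_i + Σ_{j≠i} q_j.
First-order condition: 147 − 4q_i − Σ_{j≠i} q_j = 0.
With identical mines, set every q_j = q: then 147 − 4q − 2q = 0, i.e. q = 147/6 = 24.5.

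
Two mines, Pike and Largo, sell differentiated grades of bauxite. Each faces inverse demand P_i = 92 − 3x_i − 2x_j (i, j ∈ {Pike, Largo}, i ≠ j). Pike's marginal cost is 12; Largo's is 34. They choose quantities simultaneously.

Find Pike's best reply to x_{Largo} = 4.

12

Mine Pike's profit: π = x_{Pike}(92 − 3x_{Pike} − 2x_{Largo}) − 12x_{Pike}.
∂π/∂x_{Pike} = 80 − 6x_{Pike} − 2x_{Largo} = 0 ⇒ x_{Pike} = 40/3 − (1/3)x_{Largo}.
At x_{Largo} = 4: x_{Pike} = 40/3 − (1/3)·4 = 12.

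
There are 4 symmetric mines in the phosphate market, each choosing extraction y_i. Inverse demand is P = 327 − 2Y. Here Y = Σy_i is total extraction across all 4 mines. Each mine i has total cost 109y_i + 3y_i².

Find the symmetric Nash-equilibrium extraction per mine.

13.625

A representative mine's profit is π_i = y_i(327 − 2Y) − 109y_i − 3y_i², with Y = y_i + Σ_{j≠i} y_j.
First-order condition: 218 − 10y_i − 2Σ_{j≠i} y_j = 0.
With identical mines, set every y_j = y: then 218 − 10y − 6y = 0, i.e. y = 218/16 = 13.625.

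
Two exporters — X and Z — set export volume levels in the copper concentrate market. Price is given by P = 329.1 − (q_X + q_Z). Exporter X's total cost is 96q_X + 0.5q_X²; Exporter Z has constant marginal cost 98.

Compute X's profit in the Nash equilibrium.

3316.3206

Exporter X's profit: π = q_X(329.1 − (q_X + q_Z)) − 96q_X − 0.5q_X².
∂π/∂q_X = 233.1 − 3q_X − q_Z = 0, so q_X = 77.7 − (1/3)q_Z.
For Z: ∂π/∂q_Z = 231.1 − 2q_Z − q_X = 0 ⇒ q_Z = 115.55 − 0.5q_X.
Plugging q_Z into X's best response: q_X = 77.7 − (1/3)(115.55 − 0.5q_X) ⇒ (5/6)q_X = 2351/60, so q_X = 47.02.
Then q_Z = 115.55 − 0.5·47.02 = 92.04.
Price P = 329.1 − 139.06 = 190.04.
X's profit: (190.04 − 96)·47.02 − 0.5(47.02)² = 3316.3206.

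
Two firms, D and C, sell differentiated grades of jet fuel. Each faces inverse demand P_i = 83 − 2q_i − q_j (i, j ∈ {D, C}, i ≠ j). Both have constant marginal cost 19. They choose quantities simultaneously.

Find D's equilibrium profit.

327.68

Firm D's profit: π = q_D(83 − 2q_D − q_C) − 19q_D.
∂π/∂q_D = 64 − 4q_D − q_C = 0 ⇒ q_D = 16 − 0.25q_C.
By symmetry q_C = q_D; substituting into the reaction function, 1.25q_D = 16 and q_D = 12.8.
P_D = 83 − 2·12.8 − 12.8 = 44.6.
Profit = (44.6 − 19)·12.8 = 327.68.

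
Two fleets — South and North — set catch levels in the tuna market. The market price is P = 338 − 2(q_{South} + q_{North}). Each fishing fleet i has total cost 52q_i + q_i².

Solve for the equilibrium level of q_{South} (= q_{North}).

35.75

Fishing fleet South's profit: π = q_{South}(338 − 2(q_{South} + q_{North})) − 52q_{South} − q_{South}².
∂π/∂q_{South} = 286 − 6q_{South} − 2q_{North} = 0, so q_{South} = 143/3 − (1/3)q_{North}.
Setting q_{South} = q_{North} in the reaction function: q_{South} = 143/3 − (1/3)q_{South}, so q_{South} = (143/3) / (4/3) = 35.75.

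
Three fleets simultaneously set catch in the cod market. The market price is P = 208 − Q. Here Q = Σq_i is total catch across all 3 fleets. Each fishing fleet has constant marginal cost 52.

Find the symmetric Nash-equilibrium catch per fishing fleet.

A representative fishing fleet's profit is π_i = q_i(208 − Q) − 52q_i, with Q = q_i + Σ_{j≠i} q_j.
First-order condition: 156 − 2q_i − Σ_{j≠i} q_j = 0.
With identical fishing fleets, set every q_j = q: then 156 − 2q − 2q = 0, i.e. q = 156/4 = 39.

39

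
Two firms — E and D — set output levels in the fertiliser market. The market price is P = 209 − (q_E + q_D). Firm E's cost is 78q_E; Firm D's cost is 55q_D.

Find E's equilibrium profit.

1296

Firm E's profit: π = q_E(209 − (q_E + q_D)) − 78q_E.
∂π/∂q_E = 131 − 2q_E − q_D = 0, so q_E = 65.5 − 0.5q_D.
By the same steps for D: q_D = 77 − 0.5q_E.
Plugging q_D into E's best response: q_E = 65.5 − 0.5(77 − 0.5q_E) ⇒ 0.75q_E = 27, so q_E = 36.
Then q_D = 77 − 0.5·36 = 59.
Price P = 209 − 95 = 114.
E's profit: (114 − 78)·36 = 1296.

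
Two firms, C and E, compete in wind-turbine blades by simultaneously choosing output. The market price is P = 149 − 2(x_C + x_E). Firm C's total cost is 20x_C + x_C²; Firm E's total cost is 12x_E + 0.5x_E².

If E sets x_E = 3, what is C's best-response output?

20.5

Firm C's profit: π = x_C(149 − 2(x_C + x_E)) − 20x_C − x_C².
∂π/∂x_C = 129 − 6x_C − 2x_E = 0, so x_C = 21.5 − (1/3)x_E.
At x_E = 3: x_C = 21.5 − (1/3)·3 = 20.5.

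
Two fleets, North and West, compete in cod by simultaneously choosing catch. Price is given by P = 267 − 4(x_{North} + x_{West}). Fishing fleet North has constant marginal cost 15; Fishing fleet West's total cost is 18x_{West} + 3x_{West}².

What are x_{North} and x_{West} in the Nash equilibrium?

26.375, 10.25

Fishing fleet North's profit: π = x_{North}(267 − 4(x_{North} + x_{West})) − 15x_{North}.
∂π/∂x_{North} = 252 − 8x_{North} − 4x_{West} = 0, so x_{North} = 31.5 − 0.5x_{West}.
For West: ∂π/∂x_{West} = 249 − 14x_{West} − 4x_{North} = 0 ⇒ x_{West} = 249/14 − (2/7)x_{North}.
Plugging x_{West} into North's best response: x_{North} = 31.5 − 0.5(249/14 − (2/7)x_{North}) ⇒ (6/7)x_{North} = 633/28, so x_{North} = 26.375.
Then x_{West} = 249/14 − (2/7)·26.375 = 10.25.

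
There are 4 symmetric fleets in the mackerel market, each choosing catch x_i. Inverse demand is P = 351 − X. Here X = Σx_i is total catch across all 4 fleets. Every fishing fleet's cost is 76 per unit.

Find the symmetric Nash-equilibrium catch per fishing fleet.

A representative fishing fleet's profit is π_i = x_i(351 − X) − 76x_i, with X = x_i + Σ_{j≠i} x_j.
First-order condition: 275 − 2x_i − Σ_{j≠i} x_j = 0.
With identical fishing fleets, set every x_j = x: then 275 − 2x − 3x = 0, i.e. x = 275/5 = 55.

55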